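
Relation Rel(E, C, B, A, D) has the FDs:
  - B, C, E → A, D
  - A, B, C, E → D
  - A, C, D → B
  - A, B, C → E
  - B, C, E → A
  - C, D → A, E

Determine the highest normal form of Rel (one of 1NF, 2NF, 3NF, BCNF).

Candidate keys: {A, B, C}, {B, C, E}, {C, D}. Prime attributes: {A, B, C, D, E}.
Every FD has a superkey on the left, so the relation is in BCNF.

BCNF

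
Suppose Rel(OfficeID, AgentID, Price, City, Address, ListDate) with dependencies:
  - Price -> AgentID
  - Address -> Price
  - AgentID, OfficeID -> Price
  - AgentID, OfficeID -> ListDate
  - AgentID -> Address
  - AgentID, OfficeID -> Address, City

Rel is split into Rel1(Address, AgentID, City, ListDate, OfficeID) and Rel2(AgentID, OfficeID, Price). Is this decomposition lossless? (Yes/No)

The shared attributes are {AgentID, OfficeID} and {AgentID, OfficeID}⁺ = {Address, AgentID, City, ListDate, OfficeID, Price}.
This includes all of Rel1, so the common attributes are a superkey of Rel1 — the join is lossless.

Yes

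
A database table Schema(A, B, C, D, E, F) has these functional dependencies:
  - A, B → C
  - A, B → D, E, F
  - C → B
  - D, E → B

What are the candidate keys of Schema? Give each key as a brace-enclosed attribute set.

No FD produces {A}, so it must be in every candidate key.
Closure of {A, B} is {A, B, C, D, E, F}, the whole schema; {A, B} is a candidate key.
Closure of {A, C} is {A, B, C, D, E, F}, the whole schema; {A, C} is a candidate key.
Closure of {A, D, E} is {A, B, C, D, E, F}, the whole schema; {A, D, E} is a candidate key.
These are minimal and exhaustive — every other superkey contains one of them.

{A, B}, {A, C}, {A, D, E}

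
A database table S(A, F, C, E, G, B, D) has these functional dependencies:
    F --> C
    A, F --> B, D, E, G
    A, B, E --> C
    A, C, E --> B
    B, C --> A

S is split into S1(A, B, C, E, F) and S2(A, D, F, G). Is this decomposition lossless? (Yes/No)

The shared attributes are {A, F} and {A, F}⁺ = {A, B, C, D, E, F, G}.
Since S1 ⊆ {A, B, C, D, E, F, G}, the intersection is a superkey of S1; the decomposition is lossless.

Yes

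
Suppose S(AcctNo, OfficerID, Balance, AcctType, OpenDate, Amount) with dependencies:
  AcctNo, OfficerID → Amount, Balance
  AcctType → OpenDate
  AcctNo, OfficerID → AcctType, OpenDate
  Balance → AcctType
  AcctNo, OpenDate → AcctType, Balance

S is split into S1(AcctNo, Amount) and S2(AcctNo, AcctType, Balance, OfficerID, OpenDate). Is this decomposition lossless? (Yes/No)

Common attributes: {AcctNo}; their closure is {AcctNo}.
S1 ⊄ {AcctNo} and S2 ⊄ {AcctNo}, so the split is lossy.

No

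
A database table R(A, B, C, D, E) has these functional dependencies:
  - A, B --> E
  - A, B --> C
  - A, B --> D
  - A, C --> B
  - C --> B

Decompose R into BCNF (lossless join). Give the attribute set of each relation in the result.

Candidate keys of the original relation: {A, B}, {A, C}.
In {A, B, C, D, E}, {C} is not a superkey ({C}⁺ restricted to this set is {B, C}), so split on C --> B into {B, C} and {A, C, D, E}.
{B, C}: every determinant is a superkey — BCNF.
{A, C, D, E}: every determinant is a superkey — BCNF.

{A, C, D, E}; {B, C}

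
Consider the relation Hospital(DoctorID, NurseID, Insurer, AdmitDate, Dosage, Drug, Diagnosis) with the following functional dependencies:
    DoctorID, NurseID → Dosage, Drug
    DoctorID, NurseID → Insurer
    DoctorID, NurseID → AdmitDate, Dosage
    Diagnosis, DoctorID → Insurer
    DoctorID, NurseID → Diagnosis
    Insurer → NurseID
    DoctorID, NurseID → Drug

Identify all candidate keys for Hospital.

No FD produces {DoctorID}, so it must be in every candidate key.
{Diagnosis, DoctorID}⁺ = {AdmitDate, Diagnosis, DoctorID, Dosage, Drug, Insurer, NurseID} — all of the relation — so {Diagnosis, DoctorID} is a candidate key.
{DoctorID, Insurer}⁺ = {AdmitDate, Diagnosis, DoctorID, Dosage, Drug, Insurer, NurseID} — all of the relation — so {DoctorID, Insurer} is a candidate key.
{DoctorID, NurseID}⁺ = {AdmitDate, Diagnosis, DoctorID, Dosage, Drug, Insurer, NurseID} — all of the relation — so {DoctorID, NurseID} is a candidate key.
These are minimal and exhaustive — every other superkey contains one of them.

{Diagnosis, DoctorID}, {DoctorID, Insurer}, {DoctorID, NurseID}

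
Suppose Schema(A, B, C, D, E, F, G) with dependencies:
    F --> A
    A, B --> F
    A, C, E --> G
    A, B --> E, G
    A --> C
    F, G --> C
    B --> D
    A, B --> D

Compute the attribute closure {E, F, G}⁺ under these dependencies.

{A, C, E, F, G}

Start with {E, F, G}.
F --> A applies; add {A} → now {A, E, F, G}.
A --> C applies; add {C} → now {A, C, E, F, G}.
No further FD applies.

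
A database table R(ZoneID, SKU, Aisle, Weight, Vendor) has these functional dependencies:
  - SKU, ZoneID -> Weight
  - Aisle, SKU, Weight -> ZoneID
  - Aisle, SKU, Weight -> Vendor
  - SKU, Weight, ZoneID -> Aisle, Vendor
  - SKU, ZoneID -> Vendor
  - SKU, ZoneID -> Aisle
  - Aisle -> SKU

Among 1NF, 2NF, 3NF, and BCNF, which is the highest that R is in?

Candidate keys: {Aisle, Weight}, {Aisle, ZoneID}, {SKU, ZoneID}. Prime attributes: {Aisle, SKU, Weight, ZoneID}.
Aisle -> SKU breaks BCNF: {Aisle}⁺ = {Aisle, SKU}, so {Aisle} is not a superkey.
But every attribute on its right side ({SKU}) is prime, and the same holds for every other non-superkey FD, so 3NF still holds.

3NF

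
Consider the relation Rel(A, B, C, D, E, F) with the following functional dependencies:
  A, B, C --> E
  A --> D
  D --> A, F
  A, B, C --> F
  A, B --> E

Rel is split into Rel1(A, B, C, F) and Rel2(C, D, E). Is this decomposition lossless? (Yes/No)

Common attributes: {C}; their closure is {C}.
Rel1 ⊄ {C} and Rel2 ⊄ {C}, so the split is lossy.

No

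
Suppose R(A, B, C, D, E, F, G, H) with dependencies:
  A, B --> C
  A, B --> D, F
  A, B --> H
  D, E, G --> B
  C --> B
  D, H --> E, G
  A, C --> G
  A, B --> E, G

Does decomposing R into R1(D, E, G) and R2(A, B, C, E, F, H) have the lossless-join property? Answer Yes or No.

No

R1 ∩ R2 = {E}; its closure under F is {E}.
Neither R1 nor R2 is contained in that closure, so the decomposition is lossy.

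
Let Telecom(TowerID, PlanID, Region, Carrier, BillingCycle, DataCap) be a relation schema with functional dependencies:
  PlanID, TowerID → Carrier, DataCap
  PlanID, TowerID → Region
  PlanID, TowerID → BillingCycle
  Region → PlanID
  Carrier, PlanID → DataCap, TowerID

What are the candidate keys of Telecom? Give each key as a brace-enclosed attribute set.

{Carrier, PlanID} is a candidate key since {Carrier, PlanID}⁺ = {BillingCycle, Carrier, DataCap, PlanID, Region, TowerID} covers every attribute.
{Carrier, Region} is a candidate key since {Carrier, Region}⁺ = {BillingCycle, Carrier, DataCap, PlanID, Region, TowerID} covers every attribute.
{PlanID, TowerID} is a candidate key since {PlanID, TowerID}⁺ = {BillingCycle, Carrier, DataCap, PlanID, Region, TowerID} covers every attribute.
{Region, TowerID} is a candidate key since {Region, TowerID}⁺ = {BillingCycle, Carrier, DataCap, PlanID, Region, TowerID} covers every attribute.
Any other superkey properly contains one of these, so there are no further candidate keys.

{Carrier, PlanID}, {Carrier, Region}, {PlanID, TowerID}, {Region, TowerID}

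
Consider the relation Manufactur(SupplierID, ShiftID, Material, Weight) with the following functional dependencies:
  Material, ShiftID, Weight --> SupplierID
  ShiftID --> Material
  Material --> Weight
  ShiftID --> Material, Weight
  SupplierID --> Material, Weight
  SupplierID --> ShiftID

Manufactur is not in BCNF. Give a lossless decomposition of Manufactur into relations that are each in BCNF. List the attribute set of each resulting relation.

Candidate keys of the original relation: {ShiftID}, {SupplierID}.
{Material, ShiftID, SupplierID, Weight}: {Material} determines {Material, Weight} here but is not a superkey — split on Material --> Weight, giving {Material, Weight} and {Material, ShiftID, SupplierID}.
{Material, Weight} is in BCNF.
{Material, ShiftID, SupplierID} is in BCNF.

{Material, ShiftID, SupplierID}; {Material, Weight}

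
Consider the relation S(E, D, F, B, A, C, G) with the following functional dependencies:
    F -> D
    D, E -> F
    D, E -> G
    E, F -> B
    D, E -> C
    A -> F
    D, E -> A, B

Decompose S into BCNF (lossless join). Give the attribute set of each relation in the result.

{A, B, C, E, G}; {A, F}; {D, F}

Candidate keys of the original relation: {A, E}, {D, E}, {E, F}.
{A, B, C, D, E, F, G}: {F} determines {D, F} here but is not a superkey — split on F -> D, giving {D, F} and {A, B, C, E, F, G}.
{D, F} has no BCNF violation.
{A, B, C, E, F, G}: {A} determines {A, F} here but is not a superkey — split on A -> F, giving {A, F} and {A, B, C, E, G}.
{A, F} has no BCNF violation.
{A, B, C, E, G} has no BCNF violation.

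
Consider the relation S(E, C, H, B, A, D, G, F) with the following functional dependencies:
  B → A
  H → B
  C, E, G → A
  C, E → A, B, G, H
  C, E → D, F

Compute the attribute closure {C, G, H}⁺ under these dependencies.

{A, B, C, G, H}

Start with {C, G, H}.
H → B applies; add {B} → now {B, C, G, H}.
B → A applies; add {A} → now {A, B, C, G, H}.
No further FD applies.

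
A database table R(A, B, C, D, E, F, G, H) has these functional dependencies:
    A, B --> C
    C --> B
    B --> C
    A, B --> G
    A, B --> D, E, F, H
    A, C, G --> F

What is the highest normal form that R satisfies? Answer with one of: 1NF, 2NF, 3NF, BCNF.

3NF

Candidate keys: {A, B}, {A, C}. Prime attributes: {A, B, C}.
C --> B breaks BCNF: {C}⁺ = {B, C}, so {C} is not a superkey.
Since {B} ⊆ prime attributes and every other non-superkey FD also has a prime right side, the schema is in 3NF.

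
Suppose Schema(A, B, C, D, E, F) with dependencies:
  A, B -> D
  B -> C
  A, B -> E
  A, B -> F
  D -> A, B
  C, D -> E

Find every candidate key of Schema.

{D}⁺ = {A, B, C, D, E, F}, which is every attribute, so {D} is a candidate key.
{A, B}⁺ = {A, B, C, D, E, F}, which is every attribute, so {A, B} is a candidate key.
Any other superkey properly contains one of these, so there are no further candidate keys.

{A, B}, {D}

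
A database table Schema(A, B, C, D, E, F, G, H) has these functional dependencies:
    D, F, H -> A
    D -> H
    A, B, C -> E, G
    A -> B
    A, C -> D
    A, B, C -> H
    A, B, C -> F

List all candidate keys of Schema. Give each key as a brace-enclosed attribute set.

{A, C}, {C, D, F}

No FD produces {C}, so it must be in every candidate key.
{A, C} is a candidate key since {A, C}⁺ = {A, B, C, D, E, F, G, H} covers every attribute.
{C, D, F} is a candidate key since {C, D, F}⁺ = {A, B, C, D, E, F, G, H} covers every attribute.
Any other superkey properly contains one of these, so there are no further candidate keys.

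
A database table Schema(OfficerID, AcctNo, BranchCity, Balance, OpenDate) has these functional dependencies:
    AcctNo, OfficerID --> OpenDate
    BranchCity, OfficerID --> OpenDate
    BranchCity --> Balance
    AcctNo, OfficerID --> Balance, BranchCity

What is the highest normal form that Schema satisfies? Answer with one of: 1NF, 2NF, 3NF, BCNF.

2NF

Candidate key: {AcctNo, OfficerID}. Prime attributes: {AcctNo, OfficerID}.
For BranchCity, OfficerID --> OpenDate we have {BranchCity, OfficerID}⁺ = {Balance, BranchCity, OfficerID, OpenDate}; {BranchCity, OfficerID} is not a superkey, so BCNF fails.
BranchCity, OfficerID --> OpenDate determines the non-prime attribute {OpenDate} from a non-superkey — 3NF is violated.
No non-prime attribute depends on a proper subset of any candidate key, so 2NF holds.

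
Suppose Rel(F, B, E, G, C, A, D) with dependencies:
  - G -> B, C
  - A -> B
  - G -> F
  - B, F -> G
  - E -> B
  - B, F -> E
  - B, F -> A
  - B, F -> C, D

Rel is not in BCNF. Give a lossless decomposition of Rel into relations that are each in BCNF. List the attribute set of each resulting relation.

{A, B}; {A, C, D, E, F, G}

Candidate keys of the original relation: {A, F}, {B, F}, {E, F}, {G}.
In {A, B, C, D, E, F, G}, {A} is not a superkey ({A}⁺ restricted to this set is {A, B}), so split on A -> B into {A, B} and {A, C, D, E, F, G}.
{A, B} is in BCNF.
{A, C, D, E, F, G} is in BCNF.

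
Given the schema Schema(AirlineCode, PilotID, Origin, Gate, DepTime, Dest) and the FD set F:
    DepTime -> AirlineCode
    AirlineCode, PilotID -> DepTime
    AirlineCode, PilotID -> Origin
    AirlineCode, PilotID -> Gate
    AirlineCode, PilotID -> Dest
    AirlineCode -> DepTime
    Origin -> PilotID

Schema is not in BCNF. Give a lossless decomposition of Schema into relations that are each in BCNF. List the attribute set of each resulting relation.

{AirlineCode, DepTime}; {DepTime, Dest, Gate, Origin}; {Origin, PilotID}

Candidate keys of the original relation: {AirlineCode, Origin}, {AirlineCode, PilotID}, {DepTime, Origin}, {DepTime, PilotID}.
Within {AirlineCode, DepTime, Dest, Gate, Origin, PilotID}: {DepTime}⁺ ∩ {AirlineCode, DepTime, Dest, Gate, Origin, PilotID} = {AirlineCode, DepTime}, not the whole set, so DepTime -> AirlineCode violates BCNF; decompose into {AirlineCode, DepTime} and {DepTime, Dest, Gate, Origin, PilotID}.
{AirlineCode, DepTime} has no BCNF violation.
Within {DepTime, Dest, Gate, Origin, PilotID}: {Origin}⁺ ∩ {DepTime, Dest, Gate, Origin, PilotID} = {Origin, PilotID}, not the whole set, so Origin -> PilotID violates BCNF; decompose into {Origin, PilotID} and {DepTime, Dest, Gate, Origin}.
{Origin, PilotID} has no BCNF violation.
{DepTime, Dest, Gate, Origin} has no BCNF violation.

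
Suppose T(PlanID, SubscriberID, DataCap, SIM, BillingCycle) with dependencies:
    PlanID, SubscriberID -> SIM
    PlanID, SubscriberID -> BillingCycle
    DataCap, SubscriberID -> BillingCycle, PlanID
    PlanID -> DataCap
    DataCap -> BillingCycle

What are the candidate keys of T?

Attributes never on any right-hand side: {SubscriberID} — every candidate key must contain it.
Closure of {DataCap, SubscriberID} is {BillingCycle, DataCap, PlanID, SIM, SubscriberID}, the whole schema; {DataCap, SubscriberID} is a candidate key.
Closure of {PlanID, SubscriberID} is {BillingCycle, DataCap, PlanID, SIM, SubscriberID}, the whole schema; {PlanID, SubscriberID} is a candidate key.
Any other superkey properly contains one of these, so there are no further candidate keys.

{DataCap, SubscriberID}, {PlanID, SubscriberID}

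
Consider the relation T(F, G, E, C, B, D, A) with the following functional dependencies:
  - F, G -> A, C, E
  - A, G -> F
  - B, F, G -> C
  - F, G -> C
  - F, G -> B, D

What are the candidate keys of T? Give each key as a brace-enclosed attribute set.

Attributes never on any right-hand side: {G} — every candidate key must contain it.
Closure of {A, G} is {A, B, C, D, E, F, G}, the whole schema; {A, G} is a candidate key.
Closure of {F, G} is {A, B, C, D, E, F, G}, the whole schema; {F, G} is a candidate key.
Any other superkey properly contains one of these, so there are no further candidate keys.

{A, G}, {F, G}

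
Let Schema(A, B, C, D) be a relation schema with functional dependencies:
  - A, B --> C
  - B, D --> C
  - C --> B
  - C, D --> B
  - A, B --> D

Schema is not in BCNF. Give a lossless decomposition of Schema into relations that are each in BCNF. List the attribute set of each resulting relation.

{A, B, D}; {B, C}; {C, D}

Candidate keys of the original relation: {A, B}, {A, C}.
Within {A, B, C, D}: {B, D}⁺ ∩ {A, B, C, D} = {B, C, D}, not the whole set, so B, D --> C violates BCNF; decompose into {B, C, D} and {A, B, D}.
Within {B, C, D}: {C}⁺ ∩ {B, C, D} = {B, C}, not the whole set, so C --> B violates BCNF; decompose into {B, C} and {C, D}.
{B, C} has no BCNF violation.
{C, D} has no BCNF violation.
{A, B, D} has no BCNF violation.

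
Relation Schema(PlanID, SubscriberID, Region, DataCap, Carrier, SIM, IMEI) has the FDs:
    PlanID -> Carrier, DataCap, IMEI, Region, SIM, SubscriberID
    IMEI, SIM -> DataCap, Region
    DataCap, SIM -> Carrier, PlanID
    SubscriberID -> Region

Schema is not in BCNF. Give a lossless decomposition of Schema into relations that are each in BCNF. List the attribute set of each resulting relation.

Candidate keys of the original relation: {DataCap, SIM}, {IMEI, SIM}, {PlanID}.
Within {Carrier, DataCap, IMEI, PlanID, Region, SIM, SubscriberID}: {SubscriberID}⁺ ∩ {Carrier, DataCap, IMEI, PlanID, Region, SIM, SubscriberID} = {Region, SubscriberID}, not the whole set, so SubscriberID -> Region violates BCNF; decompose into {Region, SubscriberID} and {Carrier, DataCap, IMEI, PlanID, SIM, SubscriberID}.
{Region, SubscriberID} is in BCNF.
{Carrier, DataCap, IMEI, PlanID, SIM, SubscriberID} is in BCNF.

{Carrier, DataCap, IMEI, PlanID, SIM, SubscriberID}; {Region, SubscriberID}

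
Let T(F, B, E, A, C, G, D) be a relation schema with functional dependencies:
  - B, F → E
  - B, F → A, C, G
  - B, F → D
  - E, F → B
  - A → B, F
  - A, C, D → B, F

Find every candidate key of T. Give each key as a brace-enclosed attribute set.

Closure of {A} is {A, B, C, D, E, F, G}, the whole schema; {A} is a candidate key.
Closure of {B, F} is {A, B, C, D, E, F, G}, the whole schema; {B, F} is a candidate key.
Closure of {E, F} is {A, B, C, D, E, F, G}, the whole schema; {E, F} is a candidate key.
These are minimal and exhaustive — every other superkey contains one of them.

{A}, {B, F}, {E, F}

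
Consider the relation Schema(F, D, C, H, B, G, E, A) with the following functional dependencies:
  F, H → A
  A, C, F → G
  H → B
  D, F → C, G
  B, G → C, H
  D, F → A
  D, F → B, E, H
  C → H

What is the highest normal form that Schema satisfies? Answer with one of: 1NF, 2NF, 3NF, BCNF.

Candidate key: {D, F}. Prime attributes: {D, F}.
For F, H → A we have {F, H}⁺ = {A, B, F, H}; {F, H} is not a superkey, so BCNF fails.
F, H → A determines the non-prime attribute {A} from a non-superkey — 3NF is violated.
Checking every proper subset of each key, none determines a non-prime attribute — 2NF is satisfied.

2NF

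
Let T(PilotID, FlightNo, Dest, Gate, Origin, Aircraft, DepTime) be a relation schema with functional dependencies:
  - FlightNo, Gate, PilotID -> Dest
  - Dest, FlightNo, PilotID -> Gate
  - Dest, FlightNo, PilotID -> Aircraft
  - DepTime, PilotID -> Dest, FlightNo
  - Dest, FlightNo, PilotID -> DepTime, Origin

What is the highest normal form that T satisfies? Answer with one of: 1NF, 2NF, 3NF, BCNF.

BCNF

Candidate keys: {DepTime, PilotID}, {Dest, FlightNo, PilotID}, {FlightNo, Gate, PilotID}. Prime attributes: {DepTime, Dest, FlightNo, Gate, PilotID}.
Every FD has a superkey on the left, so the relation is in BCNF.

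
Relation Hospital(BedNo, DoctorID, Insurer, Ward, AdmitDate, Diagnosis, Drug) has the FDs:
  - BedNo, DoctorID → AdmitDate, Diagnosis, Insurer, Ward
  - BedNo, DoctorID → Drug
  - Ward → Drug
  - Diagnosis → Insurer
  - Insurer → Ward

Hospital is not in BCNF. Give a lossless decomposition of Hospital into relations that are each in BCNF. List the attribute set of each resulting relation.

Candidate key of the original relation: {BedNo, DoctorID}.
{AdmitDate, BedNo, Diagnosis, DoctorID, Drug, Insurer, Ward}: {Ward} determines {Drug, Ward} here but is not a superkey — split on Ward → Drug, giving {Drug, Ward} and {AdmitDate, BedNo, Diagnosis, DoctorID, Insurer, Ward}.
{Drug, Ward} is in BCNF.
{AdmitDate, BedNo, Diagnosis, DoctorID, Insurer, Ward}: {Diagnosis} determines {Diagnosis, Insurer, Ward} here but is not a superkey — split on Diagnosis → Insurer, Ward, giving {Diagnosis, Insurer, Ward} and {AdmitDate, BedNo, Diagnosis, DoctorID}.
{Diagnosis, Insurer, Ward}: {Insurer} determines {Insurer, Ward} here but is not a superkey — split on Insurer → Ward, giving {Insurer, Ward} and {Diagnosis, Insurer}.
{Insurer, Ward} is in BCNF.
{Diagnosis, Insurer} is in BCNF.
{AdmitDate, BedNo, Diagnosis, DoctorID} is in BCNF.

{AdmitDate, BedNo, Diagnosis, DoctorID}; {Diagnosis, Insurer}; {Drug, Ward}; {Insurer, Ward}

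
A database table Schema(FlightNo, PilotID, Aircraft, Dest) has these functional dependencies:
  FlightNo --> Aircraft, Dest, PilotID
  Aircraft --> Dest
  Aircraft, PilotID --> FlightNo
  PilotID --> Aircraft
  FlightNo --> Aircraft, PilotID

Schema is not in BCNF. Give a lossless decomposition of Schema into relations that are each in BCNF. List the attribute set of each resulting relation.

Candidate keys of the original relation: {FlightNo}, {PilotID}.
In {Aircraft, Dest, FlightNo, PilotID}, {Aircraft} is not a superkey ({Aircraft}⁺ restricted to this set is {Aircraft, Dest}), so split on Aircraft --> Dest into {Aircraft, Dest} and {Aircraft, FlightNo, PilotID}.
{Aircraft, Dest} is in BCNF.
{Aircraft, FlightNo, PilotID} is in BCNF.

{Aircraft, Dest}; {Aircraft, FlightNo, PilotID}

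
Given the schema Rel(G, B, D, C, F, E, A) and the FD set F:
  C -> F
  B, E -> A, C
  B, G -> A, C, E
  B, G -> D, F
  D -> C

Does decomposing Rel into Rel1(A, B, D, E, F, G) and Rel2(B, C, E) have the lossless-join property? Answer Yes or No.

Yes

Common attributes: {B, E}; their closure is {A, B, C, E, F}.
This includes all of Rel2, so the common attributes are a superkey of Rel2 — the join is lossless.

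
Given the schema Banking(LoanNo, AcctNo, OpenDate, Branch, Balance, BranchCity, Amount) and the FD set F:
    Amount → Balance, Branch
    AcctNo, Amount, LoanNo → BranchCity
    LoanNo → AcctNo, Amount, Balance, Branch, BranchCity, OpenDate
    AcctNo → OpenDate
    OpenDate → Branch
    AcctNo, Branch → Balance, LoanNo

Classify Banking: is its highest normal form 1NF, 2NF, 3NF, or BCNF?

Candidate keys: {AcctNo}, {LoanNo}. Prime attributes: {AcctNo, LoanNo}.
Amount → Balance, Branch: {Amount}⁺ = {Amount, Balance, Branch}, which is not all of the attributes, so the left side is not a superkey — BCNF is violated.
Because {Balance, Branch} are non-prime and the left side of Amount → Balance, Branch is not a superkey, the relation is not in 3NF.
With only single-attribute keys there can be no partial dependency, so 2NF holds.

2NF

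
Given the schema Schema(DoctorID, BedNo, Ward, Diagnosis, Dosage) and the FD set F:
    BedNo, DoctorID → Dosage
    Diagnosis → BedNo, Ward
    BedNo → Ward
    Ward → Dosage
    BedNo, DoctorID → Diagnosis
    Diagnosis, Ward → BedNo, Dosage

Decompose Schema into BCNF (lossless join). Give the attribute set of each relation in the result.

Candidate keys of the original relation: {BedNo, DoctorID}, {Diagnosis, DoctorID}.
In {BedNo, Diagnosis, DoctorID, Dosage, Ward}, {Diagnosis} is not a superkey ({Diagnosis}⁺ restricted to this set is {BedNo, Diagnosis, Dosage, Ward}), so split on Diagnosis → BedNo, Dosage, Ward into {BedNo, Diagnosis, Dosage, Ward} and {Diagnosis, DoctorID}.
In {BedNo, Diagnosis, Dosage, Ward}, {BedNo} is not a superkey ({BedNo}⁺ restricted to this set is {BedNo, Dosage, Ward}), so split on BedNo → Dosage, Ward into {BedNo, Dosage, Ward} and {BedNo, Diagnosis}.
In {BedNo, Dosage, Ward}, {Ward} is not a superkey ({Ward}⁺ restricted to this set is {Dosage, Ward}), so split on Ward → Dosage into {Dosage, Ward} and {BedNo, Ward}.
{Dosage, Ward} is in BCNF.
{BedNo, Ward} is in BCNF.
{BedNo, Diagnosis} is in BCNF.
{Diagnosis, DoctorID} is in BCNF.

{BedNo, Diagnosis}; {BedNo, Ward}; {Diagnosis, DoctorID}; {Dosage, Ward}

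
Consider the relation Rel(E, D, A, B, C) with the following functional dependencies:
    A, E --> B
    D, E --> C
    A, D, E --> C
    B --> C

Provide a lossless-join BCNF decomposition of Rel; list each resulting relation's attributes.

Candidate key of the original relation: {A, D, E}.
{A, B, C, D, E}: {A, E} determines {A, B, C, E} here but is not a superkey — split on A, E --> B, C, giving {A, B, C, E} and {A, D, E}.
{A, B, C, E}: {B} determines {B, C} here but is not a superkey — split on B --> C, giving {B, C} and {A, B, E}.
{B, C} is in BCNF.
{A, B, E} is in BCNF.
{A, D, E} is in BCNF.

{A, B, E}; {A, D, E}; {B, C}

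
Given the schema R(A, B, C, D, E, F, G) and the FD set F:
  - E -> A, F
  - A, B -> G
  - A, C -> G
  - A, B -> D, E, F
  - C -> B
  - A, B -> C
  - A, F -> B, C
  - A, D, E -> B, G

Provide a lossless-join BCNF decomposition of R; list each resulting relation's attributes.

{A, C, D, E, F, G}; {B, C}

Candidate keys of the original relation: {A, B}, {A, C}, {A, F}, {E}.
{A, B, C, D, E, F, G}: {C} determines {B, C} here but is not a superkey — split on C -> B, giving {B, C} and {A, C, D, E, F, G}.
{B, C} has no BCNF violation.
{A, C, D, E, F, G} has no BCNF violation.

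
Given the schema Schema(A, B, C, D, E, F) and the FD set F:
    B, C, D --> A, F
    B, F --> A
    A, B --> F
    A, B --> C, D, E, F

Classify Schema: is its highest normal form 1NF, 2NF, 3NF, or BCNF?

Candidate keys: {A, B}, {B, C, D}, {B, F}. Prime attributes: {A, B, C, D, F}.
Each dependency's left side is a superkey — BCNF holds.

BCNF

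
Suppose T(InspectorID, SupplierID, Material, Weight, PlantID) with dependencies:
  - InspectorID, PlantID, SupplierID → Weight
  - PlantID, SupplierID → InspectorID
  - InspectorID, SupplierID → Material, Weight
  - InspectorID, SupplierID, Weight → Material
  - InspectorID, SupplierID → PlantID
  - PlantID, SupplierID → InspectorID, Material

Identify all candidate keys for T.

{InspectorID, SupplierID}, {PlantID, SupplierID}

{SupplierID} never appears on the right of any FD, so every key must include it.
{InspectorID, SupplierID}⁺ = {InspectorID, Material, PlantID, SupplierID, Weight}, which is every attribute, so {InspectorID, SupplierID} is a candidate key.
{PlantID, SupplierID}⁺ = {InspectorID, Material, PlantID, SupplierID, Weight}, which is every attribute, so {PlantID, SupplierID} is a candidate key.
Any other superkey properly contains one of these, so there are no further candidate keys.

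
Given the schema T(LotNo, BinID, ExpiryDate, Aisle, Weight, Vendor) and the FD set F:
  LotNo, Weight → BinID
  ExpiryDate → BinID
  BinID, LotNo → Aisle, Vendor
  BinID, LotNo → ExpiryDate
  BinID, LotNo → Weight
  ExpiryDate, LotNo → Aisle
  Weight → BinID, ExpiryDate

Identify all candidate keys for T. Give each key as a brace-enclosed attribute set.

Attributes never on any right-hand side: {LotNo} — every candidate key must contain it.
Closure of {BinID, LotNo} is {Aisle, BinID, ExpiryDate, LotNo, Vendor, Weight}, the whole schema; {BinID, LotNo} is a candidate key.
Closure of {ExpiryDate, LotNo} is {Aisle, BinID, ExpiryDate, LotNo, Vendor, Weight}, the whole schema; {ExpiryDate, LotNo} is a candidate key.
Closure of {LotNo, Weight} is {Aisle, BinID, ExpiryDate, LotNo, Vendor, Weight}, the whole schema; {LotNo, Weight} is a candidate key.
Any other superkey properly contains one of these, so there are no further candidate keys.

{BinID, LotNo}, {ExpiryDate, LotNo}, {LotNo, Weight}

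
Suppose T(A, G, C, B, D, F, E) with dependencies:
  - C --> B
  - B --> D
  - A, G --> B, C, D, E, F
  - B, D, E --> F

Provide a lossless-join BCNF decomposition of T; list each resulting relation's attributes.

{A, C, E, G}; {B, C}; {B, D}; {C, E, F}

Candidate key of the original relation: {A, G}.
In {A, B, C, D, E, F, G}, {C} is not a superkey ({C}⁺ restricted to this set is {B, C, D}), so split on C --> B, D into {B, C, D} and {A, C, E, F, G}.
In {B, C, D}, {B} is not a superkey ({B}⁺ restricted to this set is {B, D}), so split on B --> D into {B, D} and {B, C}.
{B, D}: every determinant is a superkey — BCNF.
{B, C}: every determinant is a superkey — BCNF.
In {A, C, E, F, G}, {C, E} is not a superkey ({C, E}⁺ restricted to this set is {C, E, F}), so split on C, E --> F into {C, E, F} and {A, C, E, G}.
{C, E, F}: every determinant is a superkey — BCNF.
{A, C, E, G}: every determinant is a superkey — BCNF.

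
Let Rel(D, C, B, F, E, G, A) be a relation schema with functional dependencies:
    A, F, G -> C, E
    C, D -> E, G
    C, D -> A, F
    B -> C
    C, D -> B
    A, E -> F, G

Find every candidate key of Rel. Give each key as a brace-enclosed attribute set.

{A, D, E}, {A, D, F, G}, {B, D}, {C, D}

Attributes never on any right-hand side: {D} — every candidate key must contain it.
Closure of {B, D} is {A, B, C, D, E, F, G}, the whole schema; {B, D} is a candidate key.
Closure of {C, D} is {A, B, C, D, E, F, G}, the whole schema; {C, D} is a candidate key.
Closure of {A, D, E} is {A, B, C, D, E, F, G}, the whole schema; {A, D, E} is a candidate key.
Closure of {A, D, F, G} is {A, B, C, D, E, F, G}, the whole schema; {A, D, F, G} is a candidate key.
No proper subset of any of these is a key, and no other minimal superkey exists.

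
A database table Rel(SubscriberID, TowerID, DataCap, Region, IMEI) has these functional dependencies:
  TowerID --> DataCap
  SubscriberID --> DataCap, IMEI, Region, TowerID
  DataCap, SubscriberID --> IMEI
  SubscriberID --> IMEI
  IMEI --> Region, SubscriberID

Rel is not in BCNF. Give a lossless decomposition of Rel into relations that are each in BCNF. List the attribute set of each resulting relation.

Candidate keys of the original relation: {IMEI}, {SubscriberID}.
Within {DataCap, IMEI, Region, SubscriberID, TowerID}: {TowerID}⁺ ∩ {DataCap, IMEI, Region, SubscriberID, TowerID} = {DataCap, TowerID}, not the whole set, so TowerID --> DataCap violates BCNF; decompose into {DataCap, TowerID} and {IMEI, Region, SubscriberID, TowerID}.
{DataCap, TowerID}: every determinant is a superkey — BCNF.
{IMEI, Region, SubscriberID, TowerID}: every determinant is a superkey — BCNF.

{DataCap, TowerID}; {IMEI, Region, SubscriberID, TowerID}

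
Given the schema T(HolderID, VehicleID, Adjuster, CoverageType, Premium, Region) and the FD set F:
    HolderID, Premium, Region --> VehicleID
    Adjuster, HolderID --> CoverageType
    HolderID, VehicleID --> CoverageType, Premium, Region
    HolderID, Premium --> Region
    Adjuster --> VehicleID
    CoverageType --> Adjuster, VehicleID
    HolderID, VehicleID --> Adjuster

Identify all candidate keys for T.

No FD produces {HolderID}, so it must be in every candidate key.
Closure of {Adjuster, HolderID} is {Adjuster, CoverageType, HolderID, Premium, Region, VehicleID}, the whole schema; {Adjuster, HolderID} is a candidate key.
Closure of {CoverageType, HolderID} is {Adjuster, CoverageType, HolderID, Premium, Region, VehicleID}, the whole schema; {CoverageType, HolderID} is a candidate key.
Closure of {HolderID, Premium} is {Adjuster, CoverageType, HolderID, Premium, Region, VehicleID}, the whole schema; {HolderID, Premium} is a candidate key.
Closure of {HolderID, VehicleID} is {Adjuster, CoverageType, HolderID, Premium, Region, VehicleID}, the whole schema; {HolderID, VehicleID} is a candidate key.
These are minimal and exhaustive — every other superkey contains one of them.

{Adjuster, HolderID}, {CoverageType, HolderID}, {HolderID, Premium}, {HolderID, VehicleID}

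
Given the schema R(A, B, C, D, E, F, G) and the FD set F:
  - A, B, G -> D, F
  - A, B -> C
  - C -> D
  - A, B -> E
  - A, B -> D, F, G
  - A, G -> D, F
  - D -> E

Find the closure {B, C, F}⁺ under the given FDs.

{B, C, D, E, F}

Start with {B, C, F}.
C -> D applies; add {D} → now {B, C, D, F}.
D -> E applies; add {E} → now {B, C, D, E, F}.
No further FD applies.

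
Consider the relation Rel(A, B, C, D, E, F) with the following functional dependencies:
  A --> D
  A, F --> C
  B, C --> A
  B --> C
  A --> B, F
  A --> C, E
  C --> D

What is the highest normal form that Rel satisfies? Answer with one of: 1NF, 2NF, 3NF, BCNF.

Candidate keys: {A}, {B}. Prime attributes: {A, B}.
C --> D: {C}⁺ = {C, D}, which is not all of the attributes, so the left side is not a superkey — BCNF is violated.
Because {D} is non-prime and the left side of C --> D is not a superkey, the relation is not in 3NF.
Every candidate key is a single attribute, so no partial dependency is possible; 2NF holds.

2NF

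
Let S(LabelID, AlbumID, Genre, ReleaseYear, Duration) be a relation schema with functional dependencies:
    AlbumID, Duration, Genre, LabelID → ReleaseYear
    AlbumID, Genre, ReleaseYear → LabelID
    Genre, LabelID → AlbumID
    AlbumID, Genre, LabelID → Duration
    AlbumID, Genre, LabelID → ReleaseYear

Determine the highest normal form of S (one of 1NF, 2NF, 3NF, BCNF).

Candidate keys: {AlbumID, Genre, ReleaseYear}, {Genre, LabelID}. Prime attributes: {AlbumID, Genre, LabelID, ReleaseYear}.
Every FD has a superkey on the left, so the relation is in BCNF.

BCNF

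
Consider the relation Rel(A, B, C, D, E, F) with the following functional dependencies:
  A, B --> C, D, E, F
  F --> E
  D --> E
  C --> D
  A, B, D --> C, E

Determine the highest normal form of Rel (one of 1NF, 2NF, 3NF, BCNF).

Candidate key: {A, B}. Prime attributes: {A, B}.
For F --> E we have {F}⁺ = {E, F}; {F} is not a superkey, so BCNF fails.
F --> E determines the non-prime attribute {E} from a non-superkey — 3NF is violated.
Checking every proper subset of each key, none determines a non-prime attribute — 2NF is satisfied.

2NF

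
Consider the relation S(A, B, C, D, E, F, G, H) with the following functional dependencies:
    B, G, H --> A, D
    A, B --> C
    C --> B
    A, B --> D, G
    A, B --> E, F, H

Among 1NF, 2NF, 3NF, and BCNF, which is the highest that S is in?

3NF

Candidate keys: {A, B}, {A, C}, {B, G, H}, {C, G, H}. Prime attributes: {A, B, C, G, H}.
C --> B: {C}⁺ = {B, C}, which is not all of the attributes, so the left side is not a superkey — BCNF is violated.
Its right-hand attributes {B} are all prime, as are those of every other non-superkey FD — the relation is in 3NF.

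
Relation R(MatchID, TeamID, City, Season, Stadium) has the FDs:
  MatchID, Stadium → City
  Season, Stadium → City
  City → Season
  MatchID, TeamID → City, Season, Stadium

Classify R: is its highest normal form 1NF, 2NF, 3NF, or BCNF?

2NF

Candidate key: {MatchID, TeamID}. Prime attributes: {MatchID, TeamID}.
MatchID, Stadium → City breaks BCNF: {MatchID, Stadium}⁺ = {City, MatchID, Season, Stadium}, so {MatchID, Stadium} is not a superkey.
MatchID, Stadium → City has non-prime {City} on the right and a non-superkey on the left, so 3NF fails.
No proper subset of a key has a non-prime attribute in its closure, so there is no partial dependency; 2NF holds.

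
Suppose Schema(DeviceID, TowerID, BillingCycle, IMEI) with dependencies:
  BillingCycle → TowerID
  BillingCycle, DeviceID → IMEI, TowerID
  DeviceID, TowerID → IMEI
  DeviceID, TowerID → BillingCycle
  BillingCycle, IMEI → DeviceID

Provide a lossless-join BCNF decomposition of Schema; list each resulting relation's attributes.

Candidate keys of the original relation: {BillingCycle, DeviceID}, {BillingCycle, IMEI}, {DeviceID, TowerID}.
Within {BillingCycle, DeviceID, IMEI, TowerID}: {BillingCycle}⁺ ∩ {BillingCycle, DeviceID, IMEI, TowerID} = {BillingCycle, TowerID}, not the whole set, so BillingCycle → TowerID violates BCNF; decompose into {BillingCycle, TowerID} and {BillingCycle, DeviceID, IMEI}.
{BillingCycle, TowerID} has no BCNF violation.
{BillingCycle, DeviceID, IMEI} has no BCNF violation.

{BillingCycle, DeviceID, IMEI}; {BillingCycle, TowerID}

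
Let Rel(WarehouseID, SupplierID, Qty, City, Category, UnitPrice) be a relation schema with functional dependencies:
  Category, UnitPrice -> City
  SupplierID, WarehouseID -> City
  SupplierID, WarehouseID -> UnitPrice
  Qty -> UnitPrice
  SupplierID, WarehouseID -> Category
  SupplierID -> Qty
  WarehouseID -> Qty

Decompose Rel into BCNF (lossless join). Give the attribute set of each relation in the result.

{Category, City, UnitPrice}; {Category, SupplierID, WarehouseID}; {Qty, SupplierID}; {Qty, UnitPrice}

Candidate key of the original relation: {SupplierID, WarehouseID}.
In {Category, City, Qty, SupplierID, UnitPrice, WarehouseID}, {Category, UnitPrice} is not a superkey ({Category, UnitPrice}⁺ restricted to this set is {Category, City, UnitPrice}), so split on Category, UnitPrice -> City into {Category, City, UnitPrice} and {Category, Qty, SupplierID, UnitPrice, WarehouseID}.
{Category, City, UnitPrice} has no BCNF violation.
In {Category, Qty, SupplierID, UnitPrice, WarehouseID}, {Qty} is not a superkey ({Qty}⁺ restricted to this set is {Qty, UnitPrice}), so split on Qty -> UnitPrice into {Qty, UnitPrice} and {Category, Qty, SupplierID, WarehouseID}.
{Qty, UnitPrice} has no BCNF violation.
In {Category, Qty, SupplierID, WarehouseID}, {SupplierID} is not a superkey ({SupplierID}⁺ restricted to this set is {Qty, SupplierID}), so split on SupplierID -> Qty into {Qty, SupplierID} and {Category, SupplierID, WarehouseID}.
{Qty, SupplierID} has no BCNF violation.
{Category, SupplierID, WarehouseID} has no BCNF violation.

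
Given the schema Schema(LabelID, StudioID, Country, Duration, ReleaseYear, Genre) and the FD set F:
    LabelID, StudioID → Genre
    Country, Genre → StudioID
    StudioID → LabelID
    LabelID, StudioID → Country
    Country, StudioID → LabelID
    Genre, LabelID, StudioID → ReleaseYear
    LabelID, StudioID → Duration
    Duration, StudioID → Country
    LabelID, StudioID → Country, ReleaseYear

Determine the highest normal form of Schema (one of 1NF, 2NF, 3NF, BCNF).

BCNF

Candidate keys: {Country, Genre}, {StudioID}. Prime attributes: {Country, Genre, StudioID}.
Each dependency's left side is a superkey — BCNF holds.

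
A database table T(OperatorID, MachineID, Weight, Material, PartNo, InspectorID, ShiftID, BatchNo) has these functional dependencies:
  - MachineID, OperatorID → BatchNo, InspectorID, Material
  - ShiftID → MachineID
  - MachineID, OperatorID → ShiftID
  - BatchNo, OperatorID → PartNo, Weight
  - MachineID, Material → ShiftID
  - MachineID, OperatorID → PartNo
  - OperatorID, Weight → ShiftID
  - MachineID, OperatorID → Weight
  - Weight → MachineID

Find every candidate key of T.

{BatchNo, OperatorID}, {MachineID, OperatorID}, {OperatorID, ShiftID}, {OperatorID, Weight}

No FD produces {OperatorID}, so it must be in every candidate key.
{BatchNo, OperatorID} is a candidate key since {BatchNo, OperatorID}⁺ = {BatchNo, InspectorID, MachineID, Material, OperatorID, PartNo, ShiftID, Weight} covers every attribute.
{MachineID, OperatorID} is a candidate key since {MachineID, OperatorID}⁺ = {BatchNo, InspectorID, MachineID, Material, OperatorID, PartNo, ShiftID, Weight} covers every attribute.
{OperatorID, ShiftID} is a candidate key since {OperatorID, ShiftID}⁺ = {BatchNo, InspectorID, MachineID, Material, OperatorID, PartNo, ShiftID, Weight} covers every attribute.
{OperatorID, Weight} is a candidate key since {OperatorID, Weight}⁺ = {BatchNo, InspectorID, MachineID, Material, OperatorID, PartNo, ShiftID, Weight} covers every attribute.
Any other superkey properly contains one of these, so there are no further candidate keys.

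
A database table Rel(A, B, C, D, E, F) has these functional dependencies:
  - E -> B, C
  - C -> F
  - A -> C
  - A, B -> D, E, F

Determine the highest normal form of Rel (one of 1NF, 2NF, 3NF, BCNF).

1NF

Candidate keys: {A, B}, {A, E}. Prime attributes: {A, B, E}.
For E -> B, C we have {E}⁺ = {B, C, E, F}; {E} is not a superkey, so BCNF fails.
E -> B, C has non-prime {C} on the right and a non-superkey on the left, so 3NF fails.
{A} is a proper subset of the key {A, B}, and {A}⁺ contains the non-prime attributes {C, F} — a partial dependency, so 2NF is violated.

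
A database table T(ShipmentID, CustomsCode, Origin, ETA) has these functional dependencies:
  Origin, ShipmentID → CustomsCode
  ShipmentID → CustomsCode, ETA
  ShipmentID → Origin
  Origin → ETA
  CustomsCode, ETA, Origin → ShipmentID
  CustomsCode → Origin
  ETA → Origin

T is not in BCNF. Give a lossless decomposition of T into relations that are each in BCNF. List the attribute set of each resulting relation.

Candidate keys of the original relation: {CustomsCode}, {ShipmentID}.
Within {CustomsCode, ETA, Origin, ShipmentID}: {Origin}⁺ ∩ {CustomsCode, ETA, Origin, ShipmentID} = {ETA, Origin}, not the whole set, so Origin → ETA violates BCNF; decompose into {ETA, Origin} and {CustomsCode, Origin, ShipmentID}.
{ETA, Origin} is in BCNF.
{CustomsCode, Origin, ShipmentID} is in BCNF.

{CustomsCode, Origin, ShipmentID}; {ETA, Origin}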